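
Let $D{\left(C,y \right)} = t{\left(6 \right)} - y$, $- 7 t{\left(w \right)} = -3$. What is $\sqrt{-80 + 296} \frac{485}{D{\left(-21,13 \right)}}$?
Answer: $- \frac{10185 \sqrt{6}}{44} \approx -567.0$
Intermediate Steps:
$t{\left(w \right)} = \frac{3}{7}$ ($t{\left(w \right)} = \left(- \frac{1}{7}\right) \left(-3\right) = \frac{3}{7}$)
$D{\left(C,y \right)} = \frac{3}{7} - y$
$\sqrt{-80 + 296} \frac{485}{D{\left(-21,13 \right)}} = \sqrt{-80 + 296} \frac{485}{\frac{3}{7} - 13} = \sqrt{216} \frac{485}{\frac{3}{7} - 13} = 6 \sqrt{6} \frac{485}{- \frac{88}{7}} = 6 \sqrt{6} \cdot 485 \left(- \frac{7}{88}\right) = 6 \sqrt{6} \left(- \frac{3395}{88}\right) = - \frac{10185 \sqrt{6}}{44}$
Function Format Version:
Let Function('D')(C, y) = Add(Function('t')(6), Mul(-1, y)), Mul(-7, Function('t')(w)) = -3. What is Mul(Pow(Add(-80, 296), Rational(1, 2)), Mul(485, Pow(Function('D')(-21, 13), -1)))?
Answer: Mul(Rational(-10185, 44), Pow(6, Rational(1, 2))) ≈ -567.00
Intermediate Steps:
Function('t')(w) = Rational(3, 7) (Function('t')(w) = Mul(Rational(-1, 7), -3) = Rational(3, 7))
Function('D')(C, y) = Add(Rational(3, 7), Mul(-1, y))
Mul(Pow(Add(-80, 296), Rational(1, 2)), Mul(485, Pow(Function('D')(-21, 13), -1))) = Mul(Pow(Add(-80, 296), Rational(1, 2)), Mul(485, Pow(Add(Rational(3, 7), Mul(-1, 13)), -1))) = Mul(Pow(216, Rational(1, 2)), Mul(485, Pow(Add(Rational(3, 7), -13), -1))) = Mul(Mul(6, Pow(6, Rational(1, 2))), Mul(485, Pow(Rational(-88, 7), -1))) = Mul(Mul(6, Pow(6, Rational(1, 2))), Mul(485, Rational(-7, 88))) = Mul(Mul(6, Pow(6, Rational(1, 2))), Rational(-3395, 88)) = Mul(Rational(-10185, 44), Pow(6, Rational(1, 2)))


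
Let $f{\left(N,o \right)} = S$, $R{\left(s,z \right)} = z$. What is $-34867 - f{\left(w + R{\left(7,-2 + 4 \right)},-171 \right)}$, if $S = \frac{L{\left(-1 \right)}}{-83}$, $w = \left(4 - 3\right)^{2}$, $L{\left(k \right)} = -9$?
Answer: $- \frac{2893970}{83} \approx -34867.0$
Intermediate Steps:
$w = 1$ ($w = 1^{2} = 1$)
$S = \frac{9}{83}$ ($S = - \frac{9}{-83} = \left(-9\right) \left(- \frac{1}{83}\right) = \frac{9}{83} \approx 0.10843$)
$f{\left(N,o \right)} = \frac{9}{83}$
$-34867 - f{\left(w + R{\left(7,-2 + 4 \right)},-171 \right)} = -34867 - \frac{9}{83} = - \frac{2893970}{83}$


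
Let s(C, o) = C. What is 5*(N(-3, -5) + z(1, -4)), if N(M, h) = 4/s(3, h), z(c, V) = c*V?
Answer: -40/3 ≈ -13.333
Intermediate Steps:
z(c, V) = V*c
N(M, h) = 4/3
5*(N(-3, -5) + z(1, -4)) = 5*(4/3 - 4*1) = 5*(4/3 - 4) = 5*(-8/3) = -40/3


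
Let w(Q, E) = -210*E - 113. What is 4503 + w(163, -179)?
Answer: 41980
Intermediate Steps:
w(Q, E) = -113 - 210*E
4503 + w(163, -179) = 4503 + (-113 - 210*(-179)) = 4503 + (-113 + 37590) = 4503 + 37477 = 41980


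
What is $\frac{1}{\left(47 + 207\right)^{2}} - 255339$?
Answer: $- \frac{16473450923}{64516} \approx -2.5534 \cdot 10^{5}$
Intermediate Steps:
$\frac{1}{\left(47 + 207\right)^{2}} - 255339 = \frac{1}{254^{2}} - 255339 = \frac{1}{64516} - 255339 = - \frac{16473450923}{64516}$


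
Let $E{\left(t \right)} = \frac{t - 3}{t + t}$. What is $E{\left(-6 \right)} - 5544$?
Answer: $- \frac{22173}{4} \approx -5543.3$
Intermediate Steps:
$E{\left(t \right)} = \frac{-3 + t}{2 t}$
$E{\left(-6 \right)} - 5544 = \frac{-3 - 6}{2 \left(-6\right)} - 5544 = \frac{1}{2} \left(- \frac{1}{6}\right) \left(-9\right) - 5544 = \frac{3}{4} - 5544 = - \frac{22173}{4}$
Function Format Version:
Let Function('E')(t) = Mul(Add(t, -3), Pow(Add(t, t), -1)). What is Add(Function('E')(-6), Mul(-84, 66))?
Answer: Rational(-22173, 4) ≈ -5543.3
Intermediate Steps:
Function('E')(t) = Mul(Rational(1, 2), Pow(t, -1), Add(-3, t)) (Function('E')(t) = Mul(Add(-3, t), Pow(Mul(2, t), -1)) = Mul(Add(-3, t), Mul(Rational(1, 2), Pow(t, -1))) = Mul(Rational(1, 2), Pow(t, -1), Add(-3, t)))
Add(Function('E')(-6), Mul(-84, 66)) = Add(Mul(Rational(1, 2), Pow(-6, -1), Add(-3, -6)), Mul(-84, 66)) = Add(Mul(Rational(1, 2), Rational(-1, 6), -9), -5544) = Add(Rational(3, 4), -5544) = Rational(-22173, 4)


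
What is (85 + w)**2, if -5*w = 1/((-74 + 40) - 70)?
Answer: 1953728401/270400 ≈ 7225.3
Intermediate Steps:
w = 1/520 (w = -1/(5*((-74 + 40) - 70)) = -1/(5*(-34 - 70)) = -1/5/(-104) = -1/5*(-1/104) = 1/520 ≈ 0.0019231)
(85 + w)**2 = (85 + 1/520)**2 = (44201/520)**2 = 1953728401/270400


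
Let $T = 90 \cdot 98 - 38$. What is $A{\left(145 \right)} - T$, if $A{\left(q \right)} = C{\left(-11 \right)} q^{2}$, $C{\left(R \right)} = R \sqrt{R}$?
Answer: $-8782 - 231275 i \sqrt{11} \approx -8782.0 - 7.6705 \cdot 10^{5} i$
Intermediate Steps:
$C{\left(R \right)} = R^{\frac{3}{2}}$
$T = 8782$ ($T = 8820 - 38 = 8782$)
$A{\left(q \right)} = - 11 i \sqrt{11} q^{2}$ ($A{\left(q \right)} = \left(-11\right)^{\frac{3}{2}} q^{2} = - 11 i \sqrt{11} q^{2}$)
$A{\left(145 \right)} - T = - 11 i \sqrt{11} \cdot 145^{2} - 8782 = \left(-11\right) i \sqrt{11} \cdot 21025 - 8782 = - 231275 i \sqrt{11} - 8782 = -8782 - 231275 i \sqrt{11}$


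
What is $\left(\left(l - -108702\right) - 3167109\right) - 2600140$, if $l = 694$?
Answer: $-5657853$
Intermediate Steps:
$\left(\left(l - -108702\right) - 3167109\right) - 2600140 = \left(\left(694 - -108702\right) - 3167109\right) - 2600140 = \left(\left(694 + 108702\right) - 3167109\right) - 2600140 = \left(109396 - 3167109\right) - 2600140 = -3057713 - 2600140 = -5657853$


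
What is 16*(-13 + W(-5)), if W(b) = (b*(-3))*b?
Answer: -1408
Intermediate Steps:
W(b) = -3*b² (W(b) = (-3*b)*b = -3*b²)
16*(-13 + W(-5)) = 16*(-13 - 3*(-5)²) = 16*(-13 - 3*25) = 16*(-13 - 75) = 16*(-88) = -1408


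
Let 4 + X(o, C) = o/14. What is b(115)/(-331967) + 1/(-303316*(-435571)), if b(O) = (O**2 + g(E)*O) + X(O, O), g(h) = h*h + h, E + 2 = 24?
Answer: -66049173140376173/307006259869320284 ≈ -0.21514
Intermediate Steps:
E = 22 (E = -2 + 24 = 22)
X(o, C) = -4 + o/14
g(h) = h + h**2 (g(h) = h**2 + h = h + h**2)
b(O) = -4 + O**2 + 7085*O/14 (b(O) = (O**2 + (22*(1 + 22))*O) + (-4 + O/14) = (O**2 + (22*23)*O) + (-4 + O/14) = (O**2 + 506*O) + (-4 + O/14) = -4 + O**2 + 7085*O/14)
b(115)/(-331967) + 1/(-303316*(-435571)) = (-4 + 115**2 + (7085/14)*115)/(-331967) + 1/(-303316*(-435571)) = (-4 + 13225 + 814775/14)*(-1/331967) - 1/303316*(-1/435571) = (999869/14)*(-1/331967) + 1/132115653436 = -999869/4647538 + 1/132115653436 = -66049173140376173/307006259869320284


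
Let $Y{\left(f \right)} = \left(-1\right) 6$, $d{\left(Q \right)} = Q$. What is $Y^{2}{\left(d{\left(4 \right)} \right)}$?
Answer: $36$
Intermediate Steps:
$Y{\left(f \right)} = -6$
$Y^{2}{\left(d{\left(4 \right)} \right)} = \left(-6\right)^{2} = 36$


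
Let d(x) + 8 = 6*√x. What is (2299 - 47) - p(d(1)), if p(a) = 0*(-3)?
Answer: 2252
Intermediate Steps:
d(x) = -8 + 6*√x
p(a) = 0
(2299 - 47) - p(d(1)) = (2299 - 47) - 1*0 = 2252 + 0 = 2252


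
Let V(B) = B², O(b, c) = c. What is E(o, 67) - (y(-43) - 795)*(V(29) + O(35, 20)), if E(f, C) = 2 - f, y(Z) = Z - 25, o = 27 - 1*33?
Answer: 743051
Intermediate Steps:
o = -6 (o = 27 - 33 = -6)
y(Z) = -25 + Z
E(o, 67) - (y(-43) - 795)*(V(29) + O(35, 20)) = (2 - 1*(-6)) - ((-25 - 43) - 795)*(29² + 20) = (2 + 6) - (-68 - 795)*(841 + 20) = 8 - (-863)*861 = 8 - 1*(-743043) = 8 + 743043 = 743051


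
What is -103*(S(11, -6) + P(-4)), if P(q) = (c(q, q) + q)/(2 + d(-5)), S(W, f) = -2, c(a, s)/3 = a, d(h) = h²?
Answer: 7210/27 ≈ 267.04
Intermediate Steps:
c(a, s) = 3*a
P(q) = 4*q/27 (P(q) = (3*q + q)/(2 + (-5)²) = (4*q)/(2 + 25) = (4*q)/27 = (4*q)*(1/27) = 4*q/27)
-103*(S(11, -6) + P(-4)) = -103*(-2 + (4/27)*(-4)) = -103*(-2 - 16/27) = -103*(-70/27) = 7210/27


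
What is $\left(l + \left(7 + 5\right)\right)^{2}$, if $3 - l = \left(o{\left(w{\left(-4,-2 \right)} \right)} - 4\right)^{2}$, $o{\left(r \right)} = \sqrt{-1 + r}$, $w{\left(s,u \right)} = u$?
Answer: $-188 + 32 i \sqrt{3} \approx -188.0 + 55.426 i$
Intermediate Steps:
$l = 3 - \left(-4 + i \sqrt{3}\right)^{2}$ ($l = 3 - \left(\sqrt{-1 - 2} - 4\right)^{2} = 3 - \left(\sqrt{-3} - 4\right)^{2} = 3 - \left(i \sqrt{3} - 4\right)^{2} = 3 - \left(-4 + i \sqrt{3}\right)^{2} \approx -10.0 + 13.856 i$)
$\left(l + \left(7 + 5\right)\right)^{2} = \left(\left(-10 + 8 i \sqrt{3}\right) + \left(7 + 5\right)\right)^{2} = \left(\left(-10 + 8 i \sqrt{3}\right) + 12\right)^{2} = \left(2 + 8 i \sqrt{3}\right)^{2}$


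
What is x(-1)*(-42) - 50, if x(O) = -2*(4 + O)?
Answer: 202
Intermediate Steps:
x(O) = -8 - 2*O
x(-1)*(-42) - 50 = (-8 - 2*(-1))*(-42) - 50 = (-8 + 2)*(-42) - 50 = -6*(-42) - 50 = 252 - 50 = 202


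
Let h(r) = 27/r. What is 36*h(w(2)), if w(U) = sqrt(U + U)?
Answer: 486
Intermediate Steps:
w(U) = sqrt(2)*sqrt(U) (w(U) = sqrt(2*U) = sqrt(2)*sqrt(U))
36*h(w(2)) = 36*(27/((sqrt(2)*sqrt(2)))) = 36*(27/2) = 486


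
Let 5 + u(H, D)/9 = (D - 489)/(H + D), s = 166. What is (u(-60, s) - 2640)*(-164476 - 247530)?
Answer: 59229364551/53 ≈ 1.1175e+9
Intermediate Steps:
u(H, D) = -45 + 9*(-489 + D)/(D + H) (u(H, D) = -45 + 9*((D - 489)/(H + D)) = -45 + 9*((-489 + D)/(D + H)) = -45 + 9*(-489 + D)/(D + H))
(u(-60, s) - 2640)*(-164476 - 247530) = (9*(-489 - 5*(-60) - 4*166)/(166 - 60) - 2640)*(-164476 - 247530) = (9*(-489 + 300 - 664)/106 - 2640)*(-412006) = (9*(1/106)*(-853) - 2640)*(-412006) = (-7677/106 - 2640)*(-412006) = -287517/106*(-412006) = 59229364551/53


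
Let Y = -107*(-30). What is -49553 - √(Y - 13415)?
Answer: -49553 - I*√10205 ≈ -49553.0 - 101.02*I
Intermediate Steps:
Y = 3210
-49553 - √(Y - 13415) = -49553 - √(3210 - 13415) = -49553 - √(-10205) = -49553 - I*√10205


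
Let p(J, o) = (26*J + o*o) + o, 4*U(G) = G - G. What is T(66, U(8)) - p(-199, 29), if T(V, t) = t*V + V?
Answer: 4370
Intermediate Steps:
U(G) = 0 (U(G) = (G - G)/4 = (¼)*0 = 0)
p(J, o) = o + o² + 26*J (p(J, o) = (26*J + o²) + o = (o² + 26*J) + o = o + o² + 26*J)
T(V, t) = V + V*t (T(V, t) = V*t + V = V + V*t)
T(66, U(8)) - p(-199, 29) = 66*(1 + 0) - (29 + 29² + 26*(-199)) = 66*1 - (29 + 841 - 5174) = 66 - 1*(-4304) = 66 + 4304 = 4370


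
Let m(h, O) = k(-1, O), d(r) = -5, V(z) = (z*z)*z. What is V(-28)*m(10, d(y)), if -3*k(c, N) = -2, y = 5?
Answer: -43904/3 ≈ -14635.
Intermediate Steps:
k(c, N) = ⅔ (k(c, N) = -⅓*(-2) = ⅔)
V(z) = z³ (V(z) = z²*z = z³)
m(h, O) = ⅔
V(-28)*m(10, d(y)) = (-28)³*(⅔) = -21952*⅔ = -43904/3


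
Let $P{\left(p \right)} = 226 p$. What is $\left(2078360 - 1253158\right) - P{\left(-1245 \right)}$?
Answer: $1106572$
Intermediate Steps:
$\left(2078360 - 1253158\right) - P{\left(-1245 \right)} = \left(2078360 - 1253158\right) - 226 \left(-1245\right) = \left(2078360 - 1253158\right) - -281370 = 825202 + 281370 = 1106572$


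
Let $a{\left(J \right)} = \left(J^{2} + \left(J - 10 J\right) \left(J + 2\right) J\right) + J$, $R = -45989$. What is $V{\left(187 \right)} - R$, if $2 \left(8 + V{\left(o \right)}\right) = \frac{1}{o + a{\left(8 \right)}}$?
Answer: $\frac{505882961}{11002} \approx 45981.0$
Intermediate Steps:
$a{\left(J \right)} = J + J^{2} - 9 J^{2} \left(2 + J\right)$ ($a{\left(J \right)} = \left(J^{2} + - 9 J \left(2 + J\right) J\right) + J = \left(J^{2} - 9 J^{2} \left(2 + J\right)\right) + J = J + J^{2} - 9 J^{2} \left(2 + J\right)$)
$V{\left(o \right)} = -8 + \frac{1}{2 \left(-5688 + o\right)}$ ($V{\left(o \right)} = -8 + \frac{1}{2 \left(o + 8 \left(1 - 136 - 9 \cdot 8^{2}\right)\right)} = -8 + \frac{1}{2 \left(o + 8 \left(1 - 136 - 576\right)\right)} = -8 + \frac{1}{2 \left(o + 8 \left(-711\right)\right)} = -8 + \frac{1}{2 \left(o - 5688\right)} = -8 + \frac{1}{2 \left(-5688 + o\right)}$)
$V{\left(187 \right)} - R = \frac{91009 - 2992}{2 \left(-5688 + 187\right)} - -45989 = \frac{91009 - 2992}{2 \left(-5501\right)} + 45989 = \frac{1}{2} \left(- \frac{1}{5501}\right) 88017 + 45989 = - \frac{88017}{11002} + 45989 = \frac{505882961}{11002}$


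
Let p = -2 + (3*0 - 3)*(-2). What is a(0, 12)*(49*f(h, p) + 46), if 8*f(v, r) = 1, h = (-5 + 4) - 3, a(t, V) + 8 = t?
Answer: -417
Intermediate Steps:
a(t, V) = -8 + t
p = 4 (p = -2 + (0 - 3)*(-2) = -2 - 3*(-2) = -2 + 6 = 4)
h = -4 (h = -1 - 3 = -4)
f(v, r) = ⅛ (f(v, r) = (⅛)*1 = ⅛)
a(0, 12)*(49*f(h, p) + 46) = (-8 + 0)*(49*(⅛) + 46) = -8*(49/8 + 46) = -8*417/8 = -417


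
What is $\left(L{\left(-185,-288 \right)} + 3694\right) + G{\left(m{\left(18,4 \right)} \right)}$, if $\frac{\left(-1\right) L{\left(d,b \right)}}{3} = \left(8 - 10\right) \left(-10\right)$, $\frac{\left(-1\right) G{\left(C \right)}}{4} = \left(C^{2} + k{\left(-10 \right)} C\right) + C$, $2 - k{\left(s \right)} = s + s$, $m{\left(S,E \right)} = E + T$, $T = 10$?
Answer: $1562$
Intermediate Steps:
$m{\left(S,E \right)} = 10 + E$ ($m{\left(S,E \right)} = E + 10 = 10 + E$)
$k{\left(s \right)} = 2 - 2 s$ ($k{\left(s \right)} = 2 - \left(s + s\right) = 2 - 2 s$)
$G{\left(C \right)} = - 92 C - 4 C^{2}$ ($G{\left(C \right)} = - 4 \left(\left(C^{2} + \left(2 - -20\right) C\right) + C\right) = - 4 \left(\left(C^{2} + \left(2 + 20\right) C\right) + C\right) = - 4 \left(\left(C^{2} + 22 C\right) + C\right) = - 4 \left(C^{2} + 23 C\right) = - 92 C - 4 C^{2}$)
$L{\left(d,b \right)} = -60$ ($L{\left(d,b \right)} = - 3 \left(8 - 10\right) \left(-10\right) = - 3 \left(\left(-2\right) \left(-10\right)\right) = \left(-3\right) 20 = -60$)
$\left(L{\left(-185,-288 \right)} + 3694\right) + G{\left(m{\left(18,4 \right)} \right)} = \left(-60 + 3694\right) - 4 \left(10 + 4\right) \left(23 + \left(10 + 4\right)\right) = 3634 - 56 \left(23 + 14\right) = 3634 - 56 \cdot 37 = 3634 - 2072 = 1562$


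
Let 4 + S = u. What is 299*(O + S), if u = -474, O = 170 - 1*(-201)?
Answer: -31993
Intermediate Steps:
O = 371 (O = 170 + 201 = 371)
S = -478 (S = -4 - 474 = -478)
299*(O + S) = 299*(371 - 478) = 299*(-107) = -31993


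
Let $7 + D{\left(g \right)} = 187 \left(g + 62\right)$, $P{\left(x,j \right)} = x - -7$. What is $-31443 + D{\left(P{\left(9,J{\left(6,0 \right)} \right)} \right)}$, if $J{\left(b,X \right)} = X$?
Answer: $-16864$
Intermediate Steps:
$P{\left(x,j \right)} = 7 + x$ ($P{\left(x,j \right)} = x + 7 = 7 + x$)
$D{\left(g \right)} = 11587 + 187 g$ ($D{\left(g \right)} = -7 + 187 \left(g + 62\right) = -7 + 187 \left(62 + g\right) = -7 + \left(11594 + 187 g\right) = 11587 + 187 g$)
$-31443 + D{\left(P{\left(9,J{\left(6,0 \right)} \right)} \right)} = -31443 + \left(11587 + 187 \left(7 + 9\right)\right) = -31443 + \left(11587 + 187 \cdot 16\right) = -31443 + \left(11587 + 2992\right) = -31443 + 14579 = -16864$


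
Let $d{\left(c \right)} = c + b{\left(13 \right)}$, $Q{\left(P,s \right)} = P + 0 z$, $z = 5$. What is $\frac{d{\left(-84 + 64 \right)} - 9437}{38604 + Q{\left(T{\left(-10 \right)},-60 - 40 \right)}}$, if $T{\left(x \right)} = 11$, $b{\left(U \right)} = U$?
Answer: $- \frac{9444}{38615} \approx -0.24457$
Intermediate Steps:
$Q{\left(P,s \right)} = P$ ($Q{\left(P,s \right)} = P + 0 \cdot 5 = P + 0 = P$)
$d{\left(c \right)} = 13 + c$ ($d{\left(c \right)} = c + 13 = 13 + c$)
$\frac{d{\left(-84 + 64 \right)} - 9437}{38604 + Q{\left(T{\left(-10 \right)},-60 - 40 \right)}} = \frac{\left(13 + \left(-84 + 64\right)\right) - 9437}{38604 + 11} = \frac{\left(13 - 20\right) - 9437}{38615} = \left(-7 - 9437\right) \frac{1}{38615} = \left(-9444\right) \frac{1}{38615} = - \frac{9444}{38615}$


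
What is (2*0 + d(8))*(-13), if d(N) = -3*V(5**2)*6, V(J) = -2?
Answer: -468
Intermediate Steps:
d(N) = 36 (d(N) = -3*(-2)*6 = 6*6 = 36)
(2*0 + d(8))*(-13) = (2*0 + 36)*(-13) = (0 + 36)*(-13) = 36*(-13) = -468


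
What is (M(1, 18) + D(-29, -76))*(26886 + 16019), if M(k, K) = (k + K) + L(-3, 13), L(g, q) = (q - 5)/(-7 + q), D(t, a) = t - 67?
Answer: -9739435/3 ≈ -3.2465e+6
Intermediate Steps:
D(t, a) = -67 + t
L(g, q) = (-5 + q)/(-7 + q)
M(k, K) = 4/3 + K + k (M(k, K) = (k + K) + (-5 + 13)/(-7 + 13) = (K + k) + 8/6 = (K + k) + (⅙)*8 = (K + k) + 4/3 = 4/3 + K + k)
(M(1, 18) + D(-29, -76))*(26886 + 16019) = ((4/3 + 18 + 1) + (-67 - 29))*(26886 + 16019) = (61/3 - 96)*42905 = -227/3*42905 = -9739435/3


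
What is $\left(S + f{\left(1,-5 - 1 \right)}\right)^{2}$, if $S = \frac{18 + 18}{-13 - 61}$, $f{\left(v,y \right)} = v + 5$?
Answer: $\frac{41616}{1369} \approx 30.399$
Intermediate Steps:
$f{\left(v,y \right)} = 5 + v$
$S = - \frac{18}{37}$ ($S = \frac{36}{-74} = 36 \left(- \frac{1}{74}\right) = - \frac{18}{37} \approx -0.48649$)
$\left(S + f{\left(1,-5 - 1 \right)}\right)^{2} = \left(- \frac{18}{37} + \left(5 + 1\right)\right)^{2} = \left(- \frac{18}{37} + 6\right)^{2} = \left(\frac{204}{37}\right)^{2} = \frac{41616}{1369}$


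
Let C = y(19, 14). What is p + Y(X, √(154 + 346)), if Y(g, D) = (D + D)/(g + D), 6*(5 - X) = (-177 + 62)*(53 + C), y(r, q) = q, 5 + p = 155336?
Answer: 371627707419/2392489 + 37128*√5/2392489 ≈ 1.5533e+5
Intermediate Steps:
p = 155331 (p = -5 + 155336 = 155331)
C = 14
X = 7735/6 (X = 5 - (-177 + 62)*(53 + 14)/6 = 5 - (-115)*67/6 = 5 - ⅙*(-7705) = 5 + 7705/6 = 7735/6 ≈ 1289.2)
Y(g, D) = 2*D/(D + g) (Y(g, D) = (2*D)/(D + g) = 2*D/(D + g))
p + Y(X, √(154 + 346)) = 155331 + 2*√(154 + 346)/(√(154 + 346) + 7735/6) = 155331 + 2*√500/(√500 + 7735/6) = 155331 + 2*(10*√5)/(10*√5 + 7735/6) = 155331 + 2*(10*√5)/(7735/6 + 10*√5) = 155331 + 20*√5/(7735/6 + 10*√5)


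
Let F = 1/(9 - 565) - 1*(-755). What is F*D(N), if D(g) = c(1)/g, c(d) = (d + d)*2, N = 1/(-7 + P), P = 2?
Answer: -2098895/139 ≈ -15100.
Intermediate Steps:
N = -⅕ (N = 1/(-7 + 2) = 1/(-5) = -⅕ ≈ -0.20000)
c(d) = 4*d (c(d) = (2*d)*2 = 4*d)
D(g) = 4/g (D(g) = (4*1)/g = 4/g)
F = 419779/556 (F = 1/(-556) + 755 = -1/556 + 755 = 419779/556 ≈ 755.00)
F*D(N) = 419779*(4/(-⅕))/556 = 419779*(4*(-5))/556 = (419779/556)*(-20) = -2098895/139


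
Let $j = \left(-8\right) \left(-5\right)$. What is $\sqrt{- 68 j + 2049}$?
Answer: $i \sqrt{671} \approx 25.904 i$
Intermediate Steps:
$j = 40$
$\sqrt{- 68 j + 2049} = \sqrt{\left(-68\right) 40 + 2049} = \sqrt{-2720 + 2049} = \sqrt{-671} = i \sqrt{671}$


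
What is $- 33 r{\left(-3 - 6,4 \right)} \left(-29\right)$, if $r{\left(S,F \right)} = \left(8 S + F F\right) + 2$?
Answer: $-51678$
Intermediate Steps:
$r{\left(S,F \right)} = 2 + F^{2} + 8 S$ ($r{\left(S,F \right)} = \left(8 S + F^{2}\right) + 2 = \left(F^{2} + 8 S\right) + 2 = 2 + F^{2} + 8 S$)
$- 33 r{\left(-3 - 6,4 \right)} \left(-29\right) = - 33 \left(2 + 4^{2} + 8 \left(-3 - 6\right)\right) \left(-29\right) = - 33 \left(2 + 16 + 8 \left(-3 - 6\right)\right) \left(-29\right) = - 33 \left(2 + 16 + 8 \left(-9\right)\right) \left(-29\right) = - 33 \left(2 + 16 - 72\right) \left(-29\right) = \left(-33\right) \left(-54\right) \left(-29\right) = 1782 \left(-29\right) = -51678$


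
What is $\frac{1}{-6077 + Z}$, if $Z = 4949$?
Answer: $- \frac{1}{1128} \approx -0.00088653$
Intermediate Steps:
$\frac{1}{-6077 + Z} = \frac{1}{-6077 + 4949} = \frac{1}{-1128} = - \frac{1}{1128}$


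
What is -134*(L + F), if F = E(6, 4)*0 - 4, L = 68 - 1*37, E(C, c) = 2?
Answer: -3618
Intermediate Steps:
L = 31 (L = 68 - 37 = 31)
F = -4 (F = 2*0 - 4 = 0 - 4 = -4)
-134*(L + F) = -134*(31 - 4) = -134*27 = -3618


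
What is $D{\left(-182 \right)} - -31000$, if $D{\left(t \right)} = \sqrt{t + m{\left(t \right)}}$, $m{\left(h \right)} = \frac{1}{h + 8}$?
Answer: $31000 + \frac{i \sqrt{5510406}}{174} \approx 31000.0 + 13.491 i$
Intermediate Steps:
$m{\left(h \right)} = \frac{1}{8 + h}$
$D{\left(t \right)} = \sqrt{t + \frac{1}{8 + t}}$
$D{\left(-182 \right)} - -31000 = \sqrt{\frac{1 - 182 \left(8 - 182\right)}{8 - 182}} - -31000 = \sqrt{\frac{1 - -31668}{-174}} + 31000 = \sqrt{- \frac{1 + 31668}{174}} + 31000 = \sqrt{\left(- \frac{1}{174}\right) 31669} + 31000 = \sqrt{- \frac{31669}{174}} + 31000 = \frac{i \sqrt{5510406}}{174} + 31000 = 31000 + \frac{i \sqrt{5510406}}{174}$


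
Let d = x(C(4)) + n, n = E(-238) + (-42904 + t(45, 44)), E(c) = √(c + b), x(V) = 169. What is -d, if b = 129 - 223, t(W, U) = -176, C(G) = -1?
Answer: 42911 - 2*I*√83 ≈ 42911.0 - 18.221*I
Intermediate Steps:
b = -94
E(c) = √(-94 + c) (E(c) = √(c - 94) = √(-94 + c))
n = -43080 + 2*I*√83 (n = √(-94 - 238) + (-42904 - 176) = √(-332) - 43080 = 2*I*√83 - 43080 = -43080 + 2*I*√83 ≈ -43080.0 + 18.221*I)
d = -42911 + 2*I*√83 (d = 169 + (-43080 + 2*I*√83) = -42911 + 2*I*√83 ≈ -42911.0 + 18.221*I)
-d = -(-42911 + 2*I*√83) = 42911 - 2*I*√83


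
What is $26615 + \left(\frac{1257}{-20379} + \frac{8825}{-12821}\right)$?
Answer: $\frac{2317916285371}{87093053} \approx 26614.0$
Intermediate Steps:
$26615 + \left(\frac{1257}{-20379} + \frac{8825}{-12821}\right) = 26615 + \left(1257 \left(- \frac{1}{20379}\right) + 8825 \left(- \frac{1}{12821}\right)\right) = 26615 - \frac{65320224}{87093053} = \frac{2317916285371}{87093053}$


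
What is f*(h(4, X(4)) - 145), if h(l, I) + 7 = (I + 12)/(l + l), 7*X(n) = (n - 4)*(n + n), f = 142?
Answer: -21371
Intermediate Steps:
X(n) = 2*n*(-4 + n)/7 (X(n) = ((n - 4)*(n + n))/7 = ((-4 + n)*(2*n))/7 = (2*n*(-4 + n))/7 = 2*n*(-4 + n)/7)
h(l, I) = -7 + (12 + I)/(2*l) (h(l, I) = -7 + (I + 12)/(l + l) = -7 + (12 + I)/((2*l)) = -7 + (12 + I)*(1/(2*l)) = -7 + (12 + I)/(2*l))
f*(h(4, X(4)) - 145) = 142*((1/2)*(12 + (2/7)*4*(-4 + 4) - 14*4)/4 - 145) = 142*((1/2)*(1/4)*(12 + (2/7)*4*0 - 56) - 145) = 142*((1/2)*(1/4)*(12 + 0 - 56) - 145) = 142*((1/2)*(1/4)*(-44) - 145) = 142*(-11/2 - 145) = 142*(-301/2) = -21371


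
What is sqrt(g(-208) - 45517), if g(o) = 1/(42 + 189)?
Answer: I*sqrt(2428832406)/231 ≈ 213.35*I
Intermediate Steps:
g(o) = 1/231
sqrt(g(-208) - 45517) = sqrt(1/231 - 45517) = sqrt(-10514426/231) = I*sqrt(2428832406)/231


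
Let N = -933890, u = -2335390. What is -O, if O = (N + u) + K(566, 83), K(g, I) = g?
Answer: 3268714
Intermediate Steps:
O = -3268714 (O = (-933890 - 2335390) + 566 = -3269280 + 566 = -3268714)
-O = -1*(-3268714) = 3268714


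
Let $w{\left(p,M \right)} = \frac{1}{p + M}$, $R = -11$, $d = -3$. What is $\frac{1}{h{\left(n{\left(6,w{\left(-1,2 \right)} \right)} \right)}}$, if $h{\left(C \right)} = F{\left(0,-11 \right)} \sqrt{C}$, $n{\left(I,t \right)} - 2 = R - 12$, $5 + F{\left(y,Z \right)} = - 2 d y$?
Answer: $\frac{i \sqrt{21}}{105} \approx 0.043644 i$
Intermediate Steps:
$F{\left(y,Z \right)} = -5 + 6 y$ ($F{\left(y,Z \right)} = -5 + \left(-2\right) \left(-3\right) y = -5 + 6 y$)
$w{\left(p,M \right)} = \frac{1}{M + p}$
$n{\left(I,t \right)} = -21$ ($n{\left(I,t \right)} = 2 - 23 = -21$)
$h{\left(C \right)} = - 5 \sqrt{C}$ ($h{\left(C \right)} = \left(-5 + 6 \cdot 0\right) \sqrt{C} = \left(-5 + 0\right) \sqrt{C} = - 5 \sqrt{C}$)
$\frac{1}{h{\left(n{\left(6,w{\left(-1,2 \right)} \right)} \right)}} = \frac{1}{\left(-5\right) \sqrt{-21}} = \frac{1}{\left(-5\right) i \sqrt{21}} = \frac{i \sqrt{21}}{105}$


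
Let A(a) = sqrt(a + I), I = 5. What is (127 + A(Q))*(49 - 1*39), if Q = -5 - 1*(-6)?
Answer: 1270 + 10*sqrt(6) ≈ 1294.5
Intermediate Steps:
Q = 1 (Q = -5 + 6 = 1)
A(a) = sqrt(5 + a) (A(a) = sqrt(a + 5) = sqrt(5 + a))
(127 + A(Q))*(49 - 1*39) = (127 + sqrt(5 + 1))*(49 - 1*39) = (127 + sqrt(6))*(49 - 39) = (127 + sqrt(6))*10 = 1270 + 10*sqrt(6)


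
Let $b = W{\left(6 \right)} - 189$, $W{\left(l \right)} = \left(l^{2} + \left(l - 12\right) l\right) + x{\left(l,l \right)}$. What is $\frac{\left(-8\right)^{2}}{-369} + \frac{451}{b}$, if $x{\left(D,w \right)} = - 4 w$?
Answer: $- \frac{60017}{26199} \approx -2.2908$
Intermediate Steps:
$W{\left(l \right)} = l^{2} - 4 l + l \left(-12 + l\right)$ ($W{\left(l \right)} = \left(l^{2} + \left(l - 12\right) l\right) - 4 l = \left(l^{2} + \left(-12 + l\right) l\right) - 4 l = \left(l^{2} + l \left(-12 + l\right)\right) - 4 l = l^{2} - 4 l + l \left(-12 + l\right)$)
$b = -213$ ($b = 2 \cdot 6 \left(-8 + 6\right) - 189 = 2 \cdot 6 \left(-2\right) - 189 = -24 - 189 = -213$)
$\frac{\left(-8\right)^{2}}{-369} + \frac{451}{b} = \frac{\left(-8\right)^{2}}{-369} + \frac{451}{-213} = 64 \left(- \frac{1}{369}\right) + 451 \left(- \frac{1}{213}\right) = - \frac{64}{369} - \frac{451}{213} = - \frac{60017}{26199}$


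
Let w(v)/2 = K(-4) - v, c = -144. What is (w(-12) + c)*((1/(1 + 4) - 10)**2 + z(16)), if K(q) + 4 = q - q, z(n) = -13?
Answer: -265728/25 ≈ -10629.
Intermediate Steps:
K(q) = -4 (K(q) = -4 + (q - q) = -4 + 0 = -4)
w(v) = -8 - 2*v (w(v) = 2*(-4 - v) = -8 - 2*v)
(w(-12) + c)*((1/(1 + 4) - 10)**2 + z(16)) = ((-8 - 2*(-12)) - 144)*((1/(1 + 4) - 10)**2 - 13) = ((-8 + 24) - 144)*((1/5 - 10)**2 - 13) = (16 - 144)*((1/5 - 10)**2 - 13) = -128*((-49/5)**2 - 13) = -128*(2401/25 - 13) = -128*2076/25 = -265728/25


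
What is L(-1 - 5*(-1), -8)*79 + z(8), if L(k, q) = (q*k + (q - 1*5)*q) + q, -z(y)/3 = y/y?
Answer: 5053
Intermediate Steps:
z(y) = -3 (z(y) = -3*y/y = -3*1 = -3)
L(k, q) = q + k*q + q*(-5 + q) (L(k, q) = (k*q + (q - 5)*q) + q = (k*q + (-5 + q)*q) + q = (k*q + q*(-5 + q)) + q = q + k*q + q*(-5 + q))
L(-1 - 5*(-1), -8)*79 + z(8) = -8*(-4 + (-1 - 5*(-1)) - 8)*79 - 3 = -8*(-4 + (-1 + 5) - 8)*79 - 3 = -8*(-4 + 4 - 8)*79 - 3 = -8*(-8)*79 - 3 = 64*79 - 3 = 5056 - 3 = 5053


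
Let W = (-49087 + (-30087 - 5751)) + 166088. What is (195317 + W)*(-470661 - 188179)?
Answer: -182156083200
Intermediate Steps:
W = 81163 (W = (-49087 - 35838) + 166088 = -84925 + 166088 = 81163)
(195317 + W)*(-470661 - 188179) = (195317 + 81163)*(-470661 - 188179) = 276480*(-658840) = -182156083200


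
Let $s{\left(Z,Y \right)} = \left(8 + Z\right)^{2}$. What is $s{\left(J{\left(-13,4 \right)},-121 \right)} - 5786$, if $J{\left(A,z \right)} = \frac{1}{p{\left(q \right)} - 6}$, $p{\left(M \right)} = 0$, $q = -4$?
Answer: $- \frac{206087}{36} \approx -5724.6$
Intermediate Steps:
$J{\left(A,z \right)} = - \frac{1}{6}$ ($J{\left(A,z \right)} = \frac{1}{0 - 6} = \frac{1}{-6} = - \frac{1}{6}$)
$s{\left(J{\left(-13,4 \right)},-121 \right)} - 5786 = \left(8 - \frac{1}{6}\right)^{2} - 5786 = \left(\frac{47}{6}\right)^{2} - 5786 = \frac{2209}{36} - 5786 = - \frac{206087}{36}$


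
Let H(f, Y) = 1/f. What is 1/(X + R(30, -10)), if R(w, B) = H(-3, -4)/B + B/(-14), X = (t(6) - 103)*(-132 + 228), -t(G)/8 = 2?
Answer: -210/2398883 ≈ -8.7541e-5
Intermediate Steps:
t(G) = -16 (t(G) = -8*2 = -16)
X = -11424 (X = (-16 - 103)*(-132 + 228) = -119*96 = -11424)
R(w, B) = -1/(3*B) - B/14 (R(w, B) = 1/((-3)*B) + B/(-14) = -1/(3*B) + B*(-1/14) = -1/(3*B) - B/14)
1/(X + R(30, -10)) = 1/(-11424 + (-⅓/(-10) - 1/14*(-10))) = 1/(-11424 + (-⅓*(-⅒) + 5/7)) = 1/(-11424 + (1/30 + 5/7)) = 1/(-11424 + 157/210) = 1/(-2398883/210) = -210/2398883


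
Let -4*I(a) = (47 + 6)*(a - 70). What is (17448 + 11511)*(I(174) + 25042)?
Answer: 685285776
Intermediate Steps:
I(a) = 1855/2 - 53*a/4 (I(a) = -(47 + 6)*(a - 70)/4 = -53*(-70 + a)/4 = -(-3710 + 53*a)/4 = 1855/2 - 53*a/4)
(17448 + 11511)*(I(174) + 25042) = (17448 + 11511)*((1855/2 - 53/4*174) + 25042) = 28959*((1855/2 - 4611/2) + 25042) = 28959*(-1378 + 25042) = 28959*23664 = 685285776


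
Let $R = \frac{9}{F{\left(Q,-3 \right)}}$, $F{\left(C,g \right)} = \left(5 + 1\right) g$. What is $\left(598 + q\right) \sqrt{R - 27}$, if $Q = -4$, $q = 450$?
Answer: $524 i \sqrt{110} \approx 5495.8 i$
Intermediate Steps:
$F{\left(C,g \right)} = 6 g$
$R = - \frac{1}{2}$ ($R = \frac{9}{6 \left(-3\right)} = \frac{9}{-18} = 9 \left(- \frac{1}{18}\right) = - \frac{1}{2} \approx -0.5$)
$\left(598 + q\right) \sqrt{R - 27} = \left(598 + 450\right) \sqrt{- \frac{1}{2} - 27} = 1048 \sqrt{- \frac{55}{2}} = 1048 \frac{i \sqrt{110}}{2} = 524 i \sqrt{110}$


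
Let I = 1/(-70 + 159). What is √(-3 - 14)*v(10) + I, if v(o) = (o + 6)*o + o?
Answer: 1/89 + 170*I*√17 ≈ 0.011236 + 700.93*I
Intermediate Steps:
v(o) = o + o*(6 + o) (v(o) = (6 + o)*o + o = o*(6 + o) + o = o + o*(6 + o))
I = 1/89 ≈ 0.011236
√(-3 - 14)*v(10) + I = √(-3 - 14)*(10*(7 + 10)) + 1/89 = √(-17)*(10*17) + 1/89 = (I*√17)*170 + 1/89 = 170*I*√17 + 1/89 = 1/89 + 170*I*√17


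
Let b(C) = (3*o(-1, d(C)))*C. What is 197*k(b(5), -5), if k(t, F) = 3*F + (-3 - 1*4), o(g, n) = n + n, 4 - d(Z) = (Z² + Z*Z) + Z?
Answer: -4334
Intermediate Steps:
d(Z) = 4 - Z - 2*Z² (d(Z) = 4 - ((Z² + Z*Z) + Z) = 4 - ((Z² + Z²) + Z) = 4 - (2*Z² + Z) = 4 - (Z + 2*Z²) = 4 + (-Z - 2*Z²) = 4 - Z - 2*Z²)
o(g, n) = 2*n
b(C) = C*(24 - 12*C² - 6*C) (b(C) = (3*(2*(4 - C - 2*C²)))*C = (3*(8 - 4*C² - 2*C))*C = (24 - 12*C² - 6*C)*C = C*(24 - 12*C² - 6*C))
k(t, F) = -7 + 3*F (k(t, F) = 3*F + (-3 - 4) = 3*F - 7 = -7 + 3*F)
197*k(b(5), -5) = 197*(-7 + 3*(-5)) = 197*(-7 - 15) = 197*(-22) = -4334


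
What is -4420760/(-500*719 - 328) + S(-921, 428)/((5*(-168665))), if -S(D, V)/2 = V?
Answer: 133158765706/10837569575 ≈ 12.287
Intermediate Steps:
S(D, V) = -2*V
-4420760/(-500*719 - 328) + S(-921, 428)/((5*(-168665))) = -4420760/(-500*719 - 328) + (-2*428)/((5*(-168665))) = -4420760/(-359500 - 328) - 856/(-843325) = -4420760/(-359828) - 856*(-1/843325) = -4420760*(-1/359828) + 856/843325 = 1105190/89957 + 856/843325 = 133158765706/10837569575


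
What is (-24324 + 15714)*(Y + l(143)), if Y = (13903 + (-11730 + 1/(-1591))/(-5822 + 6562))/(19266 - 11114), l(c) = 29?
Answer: -253721624156049/959767568 ≈ -2.6436e+5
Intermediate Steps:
Y = 16349895589/9597675680 (Y = (13903 + (-11730 - 1/1591)/740)/8152 = (13903 - 18662431/1591*1/740)*(1/8152) = (13903 - 18662431/1177340)*(1/8152) = (16349895589/1177340)*(1/8152) = 16349895589/9597675680 ≈ 1.7035)
(-24324 + 15714)*(Y + l(143)) = (-24324 + 15714)*(16349895589/9597675680 + 29) = -8610*294682490309/9597675680 = -253721624156049/959767568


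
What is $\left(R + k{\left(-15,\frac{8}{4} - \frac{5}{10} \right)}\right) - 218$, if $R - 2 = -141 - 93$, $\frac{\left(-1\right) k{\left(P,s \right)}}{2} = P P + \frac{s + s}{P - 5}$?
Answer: $- \frac{8997}{10} \approx -899.7$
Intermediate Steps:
$k{\left(P,s \right)} = - 2 P^{2} - \frac{4 s}{-5 + P}$ ($k{\left(P,s \right)} = - 2 \left(P P + \frac{s + s}{P - 5}\right) = - 2 \left(P^{2} + \frac{2 s}{-5 + P}\right) = - 2 P^{2} - \frac{4 s}{-5 + P}$)
$R = -232$ ($R = 2 - 234 = -232$)
$\left(R + k{\left(-15,\frac{8}{4} - \frac{5}{10} \right)}\right) - 218 = \left(-232 + \frac{2 \left(- \left(-15\right)^{3} - 2 \left(\frac{8}{4} - \frac{5}{10}\right) + 5 \left(-15\right)^{2}\right)}{-5 - 15}\right) - 218 = \left(-232 + \frac{2 \left(\left(-1\right) \left(-3375\right) - 2 \left(8 \cdot \frac{1}{4} - \frac{1}{2}\right) + 5 \cdot 225\right)}{-20}\right) - 218 = \left(-232 + 2 \left(- \frac{1}{20}\right) \left(3375 - 2 \left(2 - \frac{1}{2}\right) + 1125\right)\right) - 218 = \left(-232 + 2 \left(- \frac{1}{20}\right) \left(3375 - 3 + 1125\right)\right) - 218 = \left(-232 + 2 \left(- \frac{1}{20}\right) 4497\right) - 218 = \left(-232 - \frac{4497}{10}\right) - 218 = - \frac{6817}{10} - 218 = - \frac{8997}{10}$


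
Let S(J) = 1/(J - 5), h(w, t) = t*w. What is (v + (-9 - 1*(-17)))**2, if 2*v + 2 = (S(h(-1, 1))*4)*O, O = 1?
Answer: 400/9 ≈ 44.444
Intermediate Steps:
S(J) = 1/(-5 + J)
v = -4/3 (v = -1 + ((4/(-5 + 1*(-1)))*1)/2 = -1 + ((4/(-5 - 1))*1)/2 = -1 + ((4/(-6))*1)/2 = -1 + (-1/6*4*1)/2 = -1 + (-2/3*1)/2 = -1 + (1/2)*(-2/3) = -1 - 1/3 = -4/3 ≈ -1.3333)
(v + (-9 - 1*(-17)))**2 = (-4/3 + (-9 - 1*(-17)))**2 = (-4/3 + (-9 + 17))**2 = (-4/3 + 8)**2 = (20/3)**2 = 400/9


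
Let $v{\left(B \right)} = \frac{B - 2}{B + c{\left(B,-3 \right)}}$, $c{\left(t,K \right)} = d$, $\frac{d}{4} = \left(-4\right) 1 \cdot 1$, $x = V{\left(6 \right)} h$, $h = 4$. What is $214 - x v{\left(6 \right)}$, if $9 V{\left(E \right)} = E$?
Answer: $\frac{3226}{15} \approx 215.07$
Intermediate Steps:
$V{\left(E \right)} = \frac{E}{9}$
$x = \frac{8}{3}$ ($x = \frac{1}{9} \cdot 6 \cdot 4 = \frac{2}{3} \cdot 4 = \frac{8}{3} \approx 2.6667$)
$d = -16$ ($d = 4 \left(-4\right) 1 \cdot 1 = 4 \left(\left(-4\right) 1\right) = 4 \left(-4\right) = -16$)
$c{\left(t,K \right)} = -16$
$v{\left(B \right)} = \frac{-2 + B}{-16 + B}$ ($v{\left(B \right)} = \frac{B - 2}{B - 16} = \frac{-2 + B}{-16 + B}$)
$214 - x v{\left(6 \right)} = 214 - \frac{8 \frac{-2 + 6}{-16 + 6}}{3} = 214 - \frac{8 \frac{1}{-10} \cdot 4}{3} = 214 - \frac{8 \left(\left(- \frac{1}{10}\right) 4\right)}{3} = 214 - \frac{8}{3} \left(- \frac{2}{5}\right) = 214 - - \frac{16}{15} = 214 + \frac{16}{15} = \frac{3226}{15}$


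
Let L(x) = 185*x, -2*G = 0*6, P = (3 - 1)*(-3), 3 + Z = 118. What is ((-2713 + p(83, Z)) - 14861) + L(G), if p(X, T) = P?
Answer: -17580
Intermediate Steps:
Z = 115 (Z = -3 + 118 = 115)
P = -6 (P = 2*(-3) = -6)
p(X, T) = -6
G = 0 (G = -0*6 = -½*0 = 0)
((-2713 + p(83, Z)) - 14861) + L(G) = ((-2713 - 6) - 14861) + 185*0 = (-2719 - 14861) + 0 = -17580 + 0 = -17580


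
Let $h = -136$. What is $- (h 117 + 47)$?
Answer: $15865$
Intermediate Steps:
$- (h 117 + 47) = - (\left(-136\right) 117 + 47) = - (-15912 + 47) = \left(-1\right) \left(-15865\right) = 15865$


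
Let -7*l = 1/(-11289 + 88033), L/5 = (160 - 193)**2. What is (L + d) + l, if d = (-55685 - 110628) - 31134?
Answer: -103145010417/537208 ≈ -1.9200e+5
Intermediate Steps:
L = 5445 (L = 5*(160 - 193)**2 = 5*(-33)**2 = 5*1089 = 5445)
d = -197447 (d = -166313 - 31134 = -197447)
l = -1/537208 (l = -1/(7*(-11289 + 88033)) = -1/7/76744 = -1/7*1/76744 = -1/537208 ≈ -1.8615e-6)
(L + d) + l = (5445 - 197447) - 1/537208 = -192002 - 1/537208 = -103145010417/537208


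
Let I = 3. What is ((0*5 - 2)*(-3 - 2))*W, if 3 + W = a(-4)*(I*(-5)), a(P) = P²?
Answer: -2430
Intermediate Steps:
W = -243 (W = -3 + (-4)²*(3*(-5)) = -3 + 16*(-15) = -3 - 240 = -243)
((0*5 - 2)*(-3 - 2))*W = ((0*5 - 2)*(-3 - 2))*(-243) = ((0 - 2)*(-5))*(-243) = -2*(-5)*(-243) = 10*(-243) = -2430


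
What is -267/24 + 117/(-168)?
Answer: -331/28 ≈ -11.821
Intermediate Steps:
-267/24 + 117/(-168) = -267*1/24 + 117*(-1/168) = -89/8 - 39/56 = -331/28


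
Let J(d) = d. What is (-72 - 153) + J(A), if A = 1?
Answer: -224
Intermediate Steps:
(-72 - 153) + J(A) = (-72 - 153) + 1 = -225 + 1 = -224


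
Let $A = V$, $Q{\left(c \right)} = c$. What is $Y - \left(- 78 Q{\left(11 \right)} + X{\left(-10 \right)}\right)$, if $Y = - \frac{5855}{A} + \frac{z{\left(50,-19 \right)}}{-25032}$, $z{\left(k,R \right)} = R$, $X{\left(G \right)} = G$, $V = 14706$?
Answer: $\frac{53230398485}{61353432} \approx 867.6$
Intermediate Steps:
$A = 14706$
$Y = - \frac{24380491}{61353432}$ ($Y = - \frac{5855}{14706} - \frac{19}{-25032} = \left(-5855\right) \frac{1}{14706} - - \frac{19}{25032} = - \frac{5855}{14706} + \frac{19}{25032} = - \frac{24380491}{61353432} \approx -0.39738$)
$Y - \left(- 78 Q{\left(11 \right)} + X{\left(-10 \right)}\right) = - \frac{24380491}{61353432} - \left(\left(-78\right) 11 - 10\right) = - \frac{24380491}{61353432} - \left(-858 - 10\right) = - \frac{24380491}{61353432} - -868 = - \frac{24380491}{61353432} + 868 = \frac{53230398485}{61353432}$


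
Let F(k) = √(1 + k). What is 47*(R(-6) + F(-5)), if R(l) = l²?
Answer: 1692 + 94*I ≈ 1692.0 + 94.0*I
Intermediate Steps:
47*(R(-6) + F(-5)) = 47*((-6)² + √(1 - 5)) = 47*(36 + √(-4)) = 47*(36 + 2*I) = 1692 + 94*I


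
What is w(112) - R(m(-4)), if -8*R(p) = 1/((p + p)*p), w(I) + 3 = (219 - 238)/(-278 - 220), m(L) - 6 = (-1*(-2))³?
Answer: -2312551/780864 ≈ -2.9615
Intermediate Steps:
m(L) = 14 (m(L) = 6 + (-1*(-2))³ = 6 + 2³ = 6 + 8 = 14)
w(I) = -1475/498 (w(I) = -3 + (219 - 238)/(-278 - 220) = -3 - 19/(-498) = -3 - 19*(-1/498) = -3 + 19/498 = -1475/498)
R(p) = -1/(16*p²) (R(p) = -1/(8*(p + p)*p) = -1/(8*(2*p)*p) = -1/(2*p)/(8*p) = -1/(16*p²))
w(112) - R(m(-4)) = -1475/498 - (-1)/(16*14²) = -1475/498 - (-1)/(16*196) = -1475/498 - 1*(-1/3136) = -1475/498 + 1/3136 = -2312551/780864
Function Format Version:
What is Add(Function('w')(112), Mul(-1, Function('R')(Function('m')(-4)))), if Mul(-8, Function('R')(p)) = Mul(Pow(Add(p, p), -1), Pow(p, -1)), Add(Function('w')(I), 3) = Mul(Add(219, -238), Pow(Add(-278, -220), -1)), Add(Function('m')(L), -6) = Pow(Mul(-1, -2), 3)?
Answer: Rational(-2312551, 780864) ≈ -2.9615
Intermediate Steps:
Function('m')(L) = 14 (Function('m')(L) = Add(6, Pow(Mul(-1, -2), 3)) = Add(6, Pow(2, 3)) = Add(6, 8) = 14)
Function('w')(I) = Rational(-1475, 498) (Function('w')(I) = Add(-3, Mul(Add(219, -238), Pow(Add(-278, -220), -1))) = Add(-3, Mul(-19, Pow(-498, -1))) = Add(-3, Mul(-19, Rational(-1, 498))) = Add(-3, Rational(19, 498)) = Rational(-1475, 498))
Function('R')(p) = Mul(Rational(-1, 16), Pow(p, -2)) (Function('R')(p) = Mul(Rational(-1, 8), Mul(Pow(Add(p, p), -1), Pow(p, -1))) = Mul(Rational(-1, 8), Mul(Pow(Mul(2, p), -1), Pow(p, -1))) = Mul(Rational(-1, 8), Mul(Mul(Rational(1, 2), Pow(p, -1)), Pow(p, -1))) = Mul(Rational(-1, 8), Mul(Rational(1, 2), Pow(p, -2))) = Mul(Rational(-1, 16), Pow(p, -2)))
Add(Function('w')(112), Mul(-1, Function('R')(Function('m')(-4)))) = Add(Rational(-1475, 498), Mul(-1, Mul(Rational(-1, 16), Pow(14, -2)))) = Add(Rational(-1475, 498), Mul(-1, Mul(Rational(-1, 16), Rational(1, 196)))) = Add(Rational(-1475, 498), Mul(-1, Rational(-1, 3136))) = Add(Rational(-1475, 498), Rational(1, 3136)) = Rational(-2312551, 780864)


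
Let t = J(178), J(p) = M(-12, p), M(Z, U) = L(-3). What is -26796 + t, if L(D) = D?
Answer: -26799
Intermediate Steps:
M(Z, U) = -3
J(p) = -3
t = -3
-26796 + t = -26796 - 3 = -26799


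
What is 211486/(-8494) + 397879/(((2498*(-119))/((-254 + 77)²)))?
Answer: -52970930483843/1262471714 ≈ -41958.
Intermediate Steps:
211486/(-8494) + 397879/(((2498*(-119))/((-254 + 77)²))) = 211486*(-1/8494) + 397879/((-297262/((-177)²))) = -105743/4247 + 397879/((-297262/31329)) = -105743/4247 + 397879/((-297262*1/31329)) = -105743/4247 + 397879/(-297262/31329) = -105743/4247 + 397879*(-31329/297262) = -105743/4247 - 12465151191/297262 = -52970930483843/1262471714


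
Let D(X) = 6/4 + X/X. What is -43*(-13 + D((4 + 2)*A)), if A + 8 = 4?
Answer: 903/2 ≈ 451.50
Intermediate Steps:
A = -4 (A = -8 + 4 = -4)
D(X) = 5/2 (D(X) = 6*(¼) + 1 = 3/2 + 1 = 5/2)
-43*(-13 + D((4 + 2)*A)) = -43*(-13 + 5/2) = -43*(-21/2) = 903/2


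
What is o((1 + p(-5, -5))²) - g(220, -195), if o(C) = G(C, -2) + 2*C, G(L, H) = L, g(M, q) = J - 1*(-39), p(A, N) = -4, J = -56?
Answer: 44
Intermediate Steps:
g(M, q) = -17 (g(M, q) = -56 - 1*(-39) = -56 + 39 = -17)
o(C) = 3*C (o(C) = C + 2*C = 3*C)
o((1 + p(-5, -5))²) - g(220, -195) = 3*(1 - 4)² - 1*(-17) = 3*(-3)² + 17 = 3*9 + 17 = 27 + 17 = 44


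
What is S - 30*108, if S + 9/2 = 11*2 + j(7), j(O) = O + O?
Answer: -6417/2 ≈ -3208.5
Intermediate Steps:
j(O) = 2*O
S = 63/2 (S = -9/2 + (11*2 + 2*7) = -9/2 + (22 + 14) = -9/2 + 36 = 63/2 ≈ 31.500)
S - 30*108 = 63/2 - 30*108 = 63/2 - 3240 = -6417/2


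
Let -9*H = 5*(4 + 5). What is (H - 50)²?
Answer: 3025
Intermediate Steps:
H = -5 (H = -5*(4 + 5)/9 = -5*9/9 = -⅑*45 = -5)
(H - 50)² = (-5 - 50)² = (-55)² = 3025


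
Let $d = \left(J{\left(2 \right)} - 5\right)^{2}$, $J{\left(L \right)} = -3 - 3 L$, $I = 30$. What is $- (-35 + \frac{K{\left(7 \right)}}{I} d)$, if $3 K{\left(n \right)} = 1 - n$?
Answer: $\frac{721}{15} \approx 48.067$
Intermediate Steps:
$K{\left(n \right)} = \frac{1}{3} - \frac{n}{3}$ ($K{\left(n \right)} = \frac{1 - n}{3} = \frac{1}{3} - \frac{n}{3}$)
$d = 196$ ($d = \left(\left(-3 - 6\right) - 5\right)^{2} = \left(-9 - 5\right)^{2} = \left(-14\right)^{2} = 196$)
$- (-35 + \frac{K{\left(7 \right)}}{I} d) = - (-35 + \frac{\frac{1}{3} - \frac{7}{3}}{30} \cdot 196) = - (-35 + \left(\frac{1}{3} - \frac{7}{3}\right) \frac{1}{30} \cdot 196) = - (-35 + \left(-2\right) \frac{1}{30} \cdot 196) = - (-35 - \frac{196}{15}) = \left(-1\right) \left(- \frac{721}{15}\right) = \frac{721}{15}$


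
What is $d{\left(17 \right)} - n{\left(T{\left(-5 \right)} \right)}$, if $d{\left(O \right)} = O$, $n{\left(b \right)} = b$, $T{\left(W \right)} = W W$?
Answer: $-8$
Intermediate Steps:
$T{\left(W \right)} = W^{2}$
$d{\left(17 \right)} - n{\left(T{\left(-5 \right)} \right)} = 17 - \left(-5\right)^{2} = 17 - 25 = -8$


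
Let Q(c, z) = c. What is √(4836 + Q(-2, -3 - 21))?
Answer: √4834 ≈ 69.527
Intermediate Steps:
√(4836 + Q(-2, -3 - 21)) = √(4836 - 2) = √4834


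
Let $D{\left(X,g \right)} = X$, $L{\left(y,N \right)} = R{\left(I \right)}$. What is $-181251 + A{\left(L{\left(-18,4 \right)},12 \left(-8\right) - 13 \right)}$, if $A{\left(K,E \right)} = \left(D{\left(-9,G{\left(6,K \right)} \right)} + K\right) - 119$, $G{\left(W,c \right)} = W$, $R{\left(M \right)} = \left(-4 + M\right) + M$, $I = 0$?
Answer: $-181383$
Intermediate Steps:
$R{\left(M \right)} = -4 + 2 M$
$L{\left(y,N \right)} = -4$ ($L{\left(y,N \right)} = -4 + 2 \cdot 0 = -4 + 0 = -4$)
$A{\left(K,E \right)} = -128 + K$ ($A{\left(K,E \right)} = \left(-9 + K\right) - 119 = -128 + K$)
$-181251 + A{\left(L{\left(-18,4 \right)},12 \left(-8\right) - 13 \right)} = -181251 - 132 = -181383$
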